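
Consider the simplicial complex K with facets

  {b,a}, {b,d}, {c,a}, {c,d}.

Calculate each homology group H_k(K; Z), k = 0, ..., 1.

H_0 ≅ Z,  H_1 ≅ Z.

Fix the vertex order a < b < c < d and write every simplex with vertices in increasing order. Then dim K = 1 and the simplices of K are:

  0-simplices (4): a, b, c, d
  1-simplices (4): ab, ac, bd, cd

Hence C_0 ≅ Z^4, C_1 ≅ Z^4.

∂_1: C_1 → C_0 maps an edge to its endpoints' difference, ∂[p,q] = q − p.
The 4×4 boundary matrix has rank 3 and Smith normal form diag(1,1,1).

Computing H_k = (kernel of ∂_k) / (image of ∂_{k+1}):

  H_0: rank C_0 − rank ∂_1 = 4 − 3 = 1, and the invariant factors of ∂_1 are all 1, so H_0 ≅ Z.
  H_1: rank ker ∂_1 − rank ∂_2 = (4 − 3) − 0 = 1, and there is no ∂_2, so H_1 ≅ Z.

As a check, the Euler characteristic is 4 − 4 = 0, which agrees with 1 − 1 = 0.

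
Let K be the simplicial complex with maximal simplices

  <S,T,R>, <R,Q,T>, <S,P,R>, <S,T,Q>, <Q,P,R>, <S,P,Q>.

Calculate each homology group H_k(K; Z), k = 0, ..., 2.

H_0 ≅ Z,  H_1 = 0,  H_2 ≅ Z.

Take the total order P < Q < R < S < T on the vertex set. Then K (dimension 2) consists of the simplices:

  0-simplices (5): P, Q, R, S, T
  1-simplices (9): PQ, PR, PS, QR, QS, QT, RS, RT, ST
  2-simplices (6): PQR, PQS, PRS, QRT, QST, RST

giving chain groups C_0 ≅ Z^5, C_1 ≅ Z^9, C_2 ≅ Z^6.

The boundary map ∂_1: C_1 → C_0 is given by ∂[p,q] = [q] − [p]. For instance
  ∂RS = S − R.
As a 5×9 matrix over Z this has rank 4, with invariant factors (1,1,1,1).

The boundary map ∂_2: C_2 → C_1 sends each 2-simplex [p,q,r] to [q,r] − [p,r] + [p,q]. For instance
  ∂PRS = RS − PS + PR,
  ∂RST = ST − RT + RS.
This gives a 9×6 integer matrix of rank 5; reducing to Smith normal form yields diagonal entries (1,1,1,1,1).

Now H_k = ker ∂_k / im ∂_{k+1}, so:

  H_0: rank C_0 − rank ∂_1 = 5 − 4 = 1, and the invariant factors of ∂_1 are all 1, so H_0 ≅ Z.
  H_1: rank ker ∂_1 − rank ∂_2 = (9 − 4) − 5 = 0, and the invariant factors of ∂_2 are all 1, so H_1 ≅ 0.
  H_2: rank ker ∂_2 − rank ∂_3 = (6 − 5) − 0 = 1, and there is no ∂_3, so H_2 ≅ Z.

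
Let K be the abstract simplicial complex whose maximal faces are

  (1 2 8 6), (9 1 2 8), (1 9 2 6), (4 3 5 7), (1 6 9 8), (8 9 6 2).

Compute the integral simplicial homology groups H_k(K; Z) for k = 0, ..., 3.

Take the total order 1 < 2 < 3 < 4 < 5 < 6 < 7 < 8 < 9 on the vertex set. Then K (dimension 3) consists of the simplices:

  0-simplices (9): [1], [2], [3], [4], [5], [6], [7], [8], [9]
  1-simplices (16): [1,2], [1,6], [1,8], [1,9], [2,6], [2,8], [2,9], [3,4], [3,5], [3,7], [4,5], [4,7], [5,7], [6,8], [6,9], [8,9]
  2-simplices (14): [1,2,6], [1,2,8], [1,2,9], [1,6,8], [1,6,9], [1,8,9], [2,6,8], [2,6,9], [2,8,9], [3,4,5], [3,4,7], [3,5,7], [4,5,7], [6,8,9]
  3-simplices (6): [1,2,6,8], [1,2,6,9], [1,2,8,9], [1,6,8,9], [2,6,8,9], [3,4,5,7]

giving chain groups C_0 ≅ Z^9, C_1 ≅ Z^16, C_2 ≅ Z^14, C_3 ≅ Z^6.

∂_1: C_1 → C_0 sends each edge [p,q] (with p < q) to q − p.
The resulting 9×16 matrix has rank 7, and its Smith normal form has invariant factors (1,1,1,1,1,1,1).

∂_2: C_2 → C_1 acts by ∂[p,q,r] = [q,r] − [p,r] + [p,q]. For instance
  ∂[4,5,7] = [5,7] − [4,7] + [4,5],
  ∂[6,8,9] = [8,9] − [6,9] + [6,8].
This gives a 16×14 integer matrix of rank 9; reducing to Smith normal form yields diagonal entries (1,1,1,1,1,1,1,1,1).

The boundary map ∂_3: C_3 → C_2 sends each 3-simplex σ to the alternating sum Σ_i (−1)^i (σ with its i-th vertex removed). For instance
  ∂[1,2,6,8] = [2,6,8] − [1,6,8] + [1,2,8] − [1,2,6],
  ∂[1,6,8,9] = [6,8,9] − [1,8,9] + [1,6,9] − [1,6,8].
The resulting 14×6 matrix has rank 5, and its Smith normal form has invariant factors (1,1,1,1,1).

Now H_k = ker ∂_k / im ∂_{k+1}, so:

  H_0: rank C_0 − rank ∂_1 = 9 − 7 = 2, and the invariant factors of ∂_1 are all 1, so H_0 = Z^2.
  H_1: rank ker ∂_1 − rank ∂_2 = (16 − 7) − 9 = 0, and the invariant factors of ∂_2 are all 1, so H_1 = 0.
  H_2: rank ker ∂_2 − rank ∂_3 = (14 − 9) − 5 = 0, and the invariant factors of ∂_3 are all 1, so H_2 = 0.
  H_3: rank ker ∂_3 − rank ∂_4 = (6 − 5) − 0 = 1, and there is no ∂_4, so H_3 = Z.

(K is a triangulation of the disjoint union of the 3-sphere S^3 and the 3-simplex.)

H_0 = Z^2,  H_1 = 0,  H_2 = 0,  H_3 = Z.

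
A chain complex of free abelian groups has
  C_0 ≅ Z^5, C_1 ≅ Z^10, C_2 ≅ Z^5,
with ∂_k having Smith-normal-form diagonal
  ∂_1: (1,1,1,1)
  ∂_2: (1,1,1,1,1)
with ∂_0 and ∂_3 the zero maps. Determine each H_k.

H_0 = Z,  H_1 = Z,  H_2 = 0.

H_0: b_0 = 5 − 0 − 4 = 1; torsion from ∂_1 factors > 1: none. So H_0 = Z.
H_1: b_1 = 10 − 4 − 5 = 1; torsion from ∂_2 factors > 1: none. So H_1 = Z.
H_2: b_2 = 5 − 5 − 0 = 0; torsion from ∂_3 factors > 1: none. So H_2 = 0.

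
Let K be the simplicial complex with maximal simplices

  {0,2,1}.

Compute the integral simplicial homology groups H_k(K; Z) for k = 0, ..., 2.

H_0 ≅ Z,  H_1 = 0,  H_2 = 0.

Take the total order 0 < 1 < 2 on the vertex set. Then K (dimension 2) consists of the simplices:

  0-simplices (3): [0], [1], [2]
  1-simplices (3): [0,1], [0,2], [1,2]
  2-simplices (1): [0,1,2]

so the chain groups are C_0 ≅ Z^3, C_1 ≅ Z^3, C_2 ≅ Z^1.

Boundary ∂_1: C_1 → C_0 sends each edge [p,q] (with p < q) to q − p.
The 3×3 boundary matrix has rank 2 and Smith normal form diag(1,1).

∂_2: C_2 → C_1 maps a triangle to the signed sum of its edges. For instance
  ∂[0,1,2] = [1,2] − [0,2] + [0,1].
This gives a 3×1 integer matrix of rank 1; reducing to Smith normal form yields diagonal entries (1).

Now H_k = ker ∂_k / im ∂_{k+1}, so:

  H_0: rank C_0 − rank ∂_1 = 3 − 2 = 1, and the invariant factors of ∂_1 are all 1, so H_0 ≅ Z.
  H_1: rank ker ∂_1 − rank ∂_2 = (3 − 2) − 1 = 0, and the invariant factors of ∂_2 are all 1, so H_1 ≅ 0.
  H_2: rank ker ∂_2 − rank ∂_3 = (1 − 1) − 0 = 0, and there is no ∂_3, so H_2 ≅ 0.

As a check, the Euler characteristic is 3 − 3 + 1 = 1, which agrees with 1 − 0 + 0 = 1.
(K is a triangulation of the 2-simplex.)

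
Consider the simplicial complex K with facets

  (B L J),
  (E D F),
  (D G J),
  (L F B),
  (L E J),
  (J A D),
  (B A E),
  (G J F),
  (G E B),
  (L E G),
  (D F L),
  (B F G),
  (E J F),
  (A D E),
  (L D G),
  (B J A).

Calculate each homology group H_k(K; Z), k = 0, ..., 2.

Order the vertices as A < B < D < E < F < G < J < L. Listing each simplex with vertices in this order, K has dimension 2 with simplices:

  0-simplices (8): A, B, D, E, F, G, J, L
  1-simplices (24): AB, AD, AE, AJ, BE, BF, BG, BJ, BL, DE, DF, DG, DJ, DL, EF, EG, EJ, EL, FG, FJ, FL, GJ, GL, JL
  2-simplices (16): ABE, ABJ, ADE, ADJ, BEG, BFG, BFL, BJL, DEF, DFL, DGJ, DGL, EFJ, EGL, EJL, FGJ

giving chain groups C_0 ≅ Z^8, C_1 ≅ Z^24, C_2 ≅ Z^16.

The boundary map ∂_1: C_1 → C_0 is given by ∂[p,q] = [q] − [p].
This gives a 8×24 integer matrix of rank 7; reducing to Smith normal form yields diagonal entries (1,1,1,1,1,1,1).

Boundary ∂_2: C_2 → C_1 sends each 2-simplex [p,q,r] to [q,r] − [p,r] + [p,q]. For instance
  ∂DEF = EF − DF + DE,
  ∂BFG = FG − BG + BF.
The resulting 24×16 matrix has rank 15, and its Smith normal form has invariant factors (1,1,1,1,1,1,1,1,1,1,1,1,1,1,1).

From H_k ≅ ker(∂_k) / im(∂_{k+1}) we obtain:

  H_0: rank C_0 − rank ∂_1 = 8 − 7 = 1, and the invariant factors of ∂_1 are all 1, so H_0 ≅ Z.
  H_1: rank ker ∂_1 − rank ∂_2 = (24 − 7) − 15 = 2, and the invariant factors of ∂_2 are all 1, so H_1 ≅ Z^2.
  H_2: rank ker ∂_2 − rank ∂_3 = (16 − 15) − 0 = 1, and there is no ∂_3, so H_2 ≅ Z.

H_0 ≅ Z,  H_1 ≅ Z^2,  H_2 ≅ Z.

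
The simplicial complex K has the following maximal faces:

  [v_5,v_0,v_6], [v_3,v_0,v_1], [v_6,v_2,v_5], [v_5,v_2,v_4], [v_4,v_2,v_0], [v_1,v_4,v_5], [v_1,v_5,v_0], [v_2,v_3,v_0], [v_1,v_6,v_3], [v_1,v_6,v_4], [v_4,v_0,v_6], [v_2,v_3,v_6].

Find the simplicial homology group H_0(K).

H_0 = Z.

Fix the vertex order v_0 < v_1 < v_2 < v_3 < v_4 < v_5 < v_6 and write every simplex with vertices in increasing order. Then dim K = 2 and the simplices of K are:

  0-simplices (7): [v_0], [v_1], [v_2], [v_3], [v_4], [v_5], [v_6]
  1-simplices (18): (18 of them)
  2-simplices (12): (12 of them)

so the chain groups are C_0 ≅ Z^7, C_1 ≅ Z^18, C_2 ≅ Z^12.

∂_1: C_1 → C_0 is given by ∂[p,q] = [q] − [p]. For instance
  ∂[v_0,v_6] = [v_6] − [v_0].
The 7×18 boundary matrix has rank 6 and Smith normal form diag(1,1,1,1,1,1).

Boundary ∂_2: C_2 → C_1 sends each 2-simplex [p,q,r] to [q,r] − [p,r] + [p,q]. For instance
  ∂[v_2,v_4,v_5] = [v_4,v_5] − [v_2,v_5] + [v_2,v_4],
  ∂[v_0,v_1,v_5] = [v_1,v_5] − [v_0,v_5] + [v_0,v_1].
This gives a 18×12 integer matrix of rank 12; reducing to Smith normal form yields diagonal entries (1,1,1,1,1,1,1,1,1,1,1,2).

Reading off H_k = ker ∂_k / im ∂_{k+1}:

  H_0: rank C_0 − rank ∂_1 = 7 − 6 = 1, and the invariant factors of ∂_1 are all 1, so H_0 ≅ Z.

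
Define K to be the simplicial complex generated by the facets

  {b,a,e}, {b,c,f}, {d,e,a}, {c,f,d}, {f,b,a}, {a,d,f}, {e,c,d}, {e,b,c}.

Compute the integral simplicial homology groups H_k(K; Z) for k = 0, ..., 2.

Order the vertices as a < b < c < d < e < f. Listing each simplex with vertices in this order, K has dimension 2 with simplices:

  0-simplices (6): a, b, c, d, e, f
  1-simplices (12): ab, ad, ae, af, bc, be, bf, cd, ce, cf, de, df
  2-simplices (8): abe, abf, ade, adf, bce, bcf, cde, cdf

Hence C_0 ≅ Z^6, C_1 ≅ Z^12, C_2 ≅ Z^8.

Boundary ∂_1: C_1 → C_0 maps an edge to its endpoints' difference, ∂[p,q] = q − p. For instance
  ∂ab = b − a.
As a 6×12 matrix over Z this has rank 5, with invariant factors (1,1,1,1,1).

The boundary map ∂_2: C_2 → C_1 acts by ∂[p,q,r] = [q,r] − [p,r] + [p,q]. For instance
  ∂cdf = df − cf + cd,
  ∂abe = be − ae + ab.
The resulting 12×8 matrix has rank 7, and its Smith normal form has invariant factors (1,1,1,1,1,1,1).

Now H_k = ker ∂_k / im ∂_{k+1}, so:

  H_0: rank C_0 − rank ∂_1 = 6 − 5 = 1, and the invariant factors of ∂_1 are all 1, so H_0 = Z.
  H_1: rank ker ∂_1 − rank ∂_2 = (12 − 5) − 7 = 0, and the invariant factors of ∂_2 are all 1, so H_1 = 0.
  H_2: rank ker ∂_2 − rank ∂_3 = (8 − 7) − 0 = 1, and there is no ∂_3, so H_2 = Z.

H_0 ≅ Z,  H_1 = 0,  H_2 ≅ Z.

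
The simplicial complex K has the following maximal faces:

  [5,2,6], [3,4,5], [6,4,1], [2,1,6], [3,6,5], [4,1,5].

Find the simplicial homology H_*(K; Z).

Order the vertices as 1 < 2 < 3 < 4 < 5 < 6. Listing each simplex with vertices in this order, K has dimension 2 with simplices:

  0-simplices (6): [1], [2], [3], [4], [5], [6]
  1-simplices (12): [1,2], [1,4], [1,5], [1,6], [2,5], [2,6], [3,4], [3,5], [3,6], [4,5], [4,6], [5,6]
  2-simplices (6): [1,2,6], [1,4,5], [1,4,6], [2,5,6], [3,4,5], [3,5,6]

so the chain groups are C_0 ≅ Z^6, C_1 ≅ Z^12, C_2 ≅ Z^6.

The boundary map ∂_1: C_1 → C_0 is given by ∂[p,q] = [q] − [p]. For instance
  ∂[1,2] = [2] − [1].
The 6×12 boundary matrix has rank 5 and Smith normal form diag(1,1,1,1,1).

The boundary map ∂_2: C_2 → C_1 sends each 2-simplex [p,q,r] to [q,r] − [p,r] + [p,q]. For instance
  ∂[2,5,6] = [5,6] − [2,6] + [2,5],
  ∂[3,4,5] = [4,5] − [3,5] + [3,4].
This gives a 12×6 integer matrix of rank 6; reducing to Smith normal form yields diagonal entries (1,1,1,1,1,1).

From H_k ≅ ker(∂_k) / im(∂_{k+1}) we obtain:

  H_0: rank C_0 − rank ∂_1 = 6 − 5 = 1, and the invariant factors of ∂_1 are all 1, so H_0 = Z.
  H_1: rank ker ∂_1 − rank ∂_2 = (12 − 5) − 6 = 1, and the invariant factors of ∂_2 are all 1, so H_1 = Z.
  H_2: rank ker ∂_2 − rank ∂_3 = (6 − 6) − 0 = 0, and there is no ∂_3, so H_2 = 0.

H_0 ≅ Z,  H_1 ≅ Z,  H_2 = 0.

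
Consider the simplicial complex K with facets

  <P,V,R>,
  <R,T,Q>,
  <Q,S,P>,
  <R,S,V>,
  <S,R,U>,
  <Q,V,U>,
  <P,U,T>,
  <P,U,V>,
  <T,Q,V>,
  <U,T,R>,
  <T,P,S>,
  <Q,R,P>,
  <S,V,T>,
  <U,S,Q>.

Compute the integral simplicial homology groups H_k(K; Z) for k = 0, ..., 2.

H_0 = Z,  H_1 = Z^2,  H_2 = Z.

Order the vertices as P < Q < R < S < T < U < V. Listing each simplex with vertices in this order, K has dimension 2 with simplices:

  0-simplices (7): P, Q, R, S, T, U, V
  1-simplices (21): PQ, PR, PS, PT, PU, PV, QR, QS, QT, QU, QV, RS, RT, RU, RV, ST, SU, SV, TU, TV, UV
  2-simplices (14): PQR, PQS, PRV, PST, PTU, PUV, QRT, QSU, QTV, QUV, RSU, RSV, RTU, STV

giving chain groups C_0 ≅ Z^7, C_1 ≅ Z^21, C_2 ≅ Z^14.

Boundary ∂_1: C_1 → C_0 sends each edge [p,q] (with p < q) to q − p. For instance
  ∂QT = T − Q.
This gives a 7×21 integer matrix of rank 6; reducing to Smith normal form yields diagonal entries (1,1,1,1,1,1).

Boundary ∂_2: C_2 → C_1 sends each 2-simplex [p,q,r] to [q,r] − [p,r] + [p,q]. For instance
  ∂RTU = TU − RU + RT,
  ∂RSV = SV − RV + RS.
This gives a 21×14 integer matrix of rank 13; reducing to Smith normal form yields diagonal entries (1,1,1,1,1,1,1,1,1,1,1,1,1).

Now H_k = ker ∂_k / im ∂_{k+1}, so:

  H_0: rank C_0 − rank ∂_1 = 7 − 6 = 1, and the invariant factors of ∂_1 are all 1, so H_0 = Z.
  H_1: rank ker ∂_1 − rank ∂_2 = (21 − 6) − 13 = 2, and the invariant factors of ∂_2 are all 1, so H_1 = Z^2.
  H_2: rank ker ∂_2 − rank ∂_3 = (14 − 13) − 0 = 1, and there is no ∂_3, so H_2 = Z.

As a check, the Euler characteristic is 7 − 21 + 14 = 0, which agrees with 1 − 2 + 1 = 0.
(K is a triangulation of the torus T^2.)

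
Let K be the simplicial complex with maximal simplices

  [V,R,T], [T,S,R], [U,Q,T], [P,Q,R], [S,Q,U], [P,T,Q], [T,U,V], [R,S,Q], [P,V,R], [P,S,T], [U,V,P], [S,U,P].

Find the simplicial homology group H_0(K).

K has 7 vertices, 18 edges, 12 triangles.
rank ∂_0 = 0, rank ∂_1 = 6 ⇒ b_0 = 7 − 0 − 6 = 1; all invariant factors of ∂_1 are 1 so no torsion. So H_0 = Z.

H_0 ≅ Z.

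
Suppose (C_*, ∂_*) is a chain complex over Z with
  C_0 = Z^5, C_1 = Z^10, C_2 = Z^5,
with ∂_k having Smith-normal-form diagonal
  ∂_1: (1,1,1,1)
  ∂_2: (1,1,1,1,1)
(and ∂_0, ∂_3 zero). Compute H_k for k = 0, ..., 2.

H_0 ≅ Z,  H_1 ≅ Z,  H_2 = 0.

H_0: b_0 = 5 − 0 − 4 = 1; torsion from ∂_1 factors > 1: none. So H_0 ≅ Z.
H_1: b_1 = 10 − 4 − 5 = 1; torsion from ∂_2 factors > 1: none. So H_1 ≅ Z.
H_2: b_2 = 5 − 5 − 0 = 0; torsion from ∂_3 factors > 1: none. So H_2 ≅ 0.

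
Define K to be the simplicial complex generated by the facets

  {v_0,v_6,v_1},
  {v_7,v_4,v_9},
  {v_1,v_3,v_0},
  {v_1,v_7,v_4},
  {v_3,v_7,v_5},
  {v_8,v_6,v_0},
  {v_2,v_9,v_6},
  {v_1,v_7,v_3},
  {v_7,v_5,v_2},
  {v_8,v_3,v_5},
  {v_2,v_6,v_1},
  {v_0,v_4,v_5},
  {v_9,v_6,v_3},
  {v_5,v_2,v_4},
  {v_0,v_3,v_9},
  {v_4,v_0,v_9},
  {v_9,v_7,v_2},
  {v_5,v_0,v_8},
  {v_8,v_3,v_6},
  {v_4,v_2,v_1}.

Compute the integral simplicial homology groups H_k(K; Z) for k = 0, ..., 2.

K has 10 vertices, 30 edges, 20 triangles.
rank ∂_0 = 0, rank ∂_1 = 9 ⇒ b_0 = 10 − 0 − 9 = 1; all invariant factors of ∂_1 are 1 so no torsion. So H_0 = Z.
rank ∂_1 = 9, rank ∂_2 = 20 ⇒ b_1 = 30 − 9 − 20 = 1; ∂_2 has invariant factor(s) [2] giving torsion. So H_1 = Z ⊕ Z/2Z.
rank ∂_2 = 20, rank ∂_3 = 0 ⇒ b_2 = 20 − 20 − 0 = 0. So H_2 = 0.

H_0 = Z,  H_1 = Z ⊕ Z/2Z,  H_2 = 0.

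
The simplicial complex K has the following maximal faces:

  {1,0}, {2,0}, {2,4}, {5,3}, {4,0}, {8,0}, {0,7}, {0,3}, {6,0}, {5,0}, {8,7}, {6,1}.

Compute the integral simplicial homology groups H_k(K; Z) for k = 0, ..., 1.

H_0 ≅ Z,  H_1 ≅ Z^4.

Order the vertices as 0 < 1 < 2 < 3 < 4 < 5 < 6 < 7 < 8. Listing each simplex with vertices in this order, K has dimension 1 with simplices:

  0-simplices (9): [0], [1], [2], [3], [4], [5], [6], [7], [8]
  1-simplices (12): [0,1], [0,2], [0,3], [0,4], [0,5], [0,6], [0,7], [0,8], [1,6], [2,4], [3,5], [7,8]

Hence C_0 ≅ Z^9, C_1 ≅ Z^12.

∂_1: C_1 → C_0 maps an edge to its endpoints' difference, ∂[p,q] = q − p.
The 9×12 boundary matrix has rank 8 and Smith normal form diag(1,1,1,1,1,1,1,1).

Computing H_k = (kernel of ∂_k) / (image of ∂_{k+1}):

  H_0: rank C_0 − rank ∂_1 = 9 − 8 = 1, and the invariant factors of ∂_1 are all 1, so H_0 = Z.
  H_1: rank ker ∂_1 − rank ∂_2 = (12 − 8) − 0 = 4, and there is no ∂_2, so H_1 = Z^4.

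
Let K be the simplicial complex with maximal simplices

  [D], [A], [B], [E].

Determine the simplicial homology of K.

We work with the vertex ordering A < B < D < E. The simplices of K, each written with vertices in increasing order, are:

  0-simplices (4): A, B, D, E

Hence C_0 ≅ Z^4.

Reading off H_k = ker ∂_k / im ∂_{k+1}:

  H_0: rank C_0 − rank ∂_1 = 4 − 0 = 4, and there is no ∂_1, so H_0 = Z^4.

(K is a triangulation of a set of 4 points.)

H_0 = Z^4.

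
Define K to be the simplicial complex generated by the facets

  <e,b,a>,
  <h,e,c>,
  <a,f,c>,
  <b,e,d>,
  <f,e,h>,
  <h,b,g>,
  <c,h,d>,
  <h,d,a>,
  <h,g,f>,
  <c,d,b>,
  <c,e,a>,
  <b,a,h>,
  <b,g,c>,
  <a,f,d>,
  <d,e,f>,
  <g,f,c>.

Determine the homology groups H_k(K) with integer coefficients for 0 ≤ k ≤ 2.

H_0 = Z,  H_1 = Z^2,  H_2 = Z.

We work with the vertex ordering a < b < c < d < e < f < g < h. The simplices of K, each written with vertices in increasing order, are:

  0-simplices (8): a, b, c, d, e, f, g, h
  1-simplices (24): ab, ac, ad, ae, af, ah, bc, bd, be, bg, bh, cd, ce, cf, cg, ch, de, df, dh, ef, eh, fg, fh, gh
  2-simplices (16): abe, abh, ace, acf, adf, adh, bcd, bcg, bde, bgh, cdh, ceh, cfg, def, efh, fgh

so the chain groups are C_0 ≅ Z^8, C_1 ≅ Z^24, C_2 ≅ Z^16.

The boundary map ∂_1: C_1 → C_0 sends each edge [p,q] (with p < q) to q − p.
This gives a 8×24 integer matrix of rank 7; reducing to Smith normal form yields diagonal entries (1,1,1,1,1,1,1).

The boundary map ∂_2: C_2 → C_1 maps a triangle to the signed sum of its edges. For instance
  ∂efh = fh − eh + ef,
  ∂adf = df − af + ad.
This gives a 24×16 integer matrix of rank 15; reducing to Smith normal form yields diagonal entries (1,1,1,1,1,1,1,1,1,1,1,1,1,1,1).

Reading off H_k = ker ∂_k / im ∂_{k+1}:

  H_0: rank C_0 − rank ∂_1 = 8 − 7 = 1, and the invariant factors of ∂_1 are all 1, so H_0 ≅ Z.
  H_1: rank ker ∂_1 − rank ∂_2 = (24 − 7) − 15 = 2, and the invariant factors of ∂_2 are all 1, so H_1 ≅ Z^2.
  H_2: rank ker ∂_2 − rank ∂_3 = (16 − 15) − 0 = 1, and there is no ∂_3, so H_2 ≅ Z.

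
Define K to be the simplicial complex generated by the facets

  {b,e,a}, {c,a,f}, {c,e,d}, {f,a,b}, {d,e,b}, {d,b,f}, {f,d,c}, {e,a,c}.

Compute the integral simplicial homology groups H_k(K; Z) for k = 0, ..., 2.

Take the total order a < b < c < d < e < f on the vertex set. Then K (dimension 2) consists of the simplices:

  0-simplices (6): a, b, c, d, e, f
  1-simplices (12): ab, ac, ae, af, bd, be, bf, cd, ce, cf, de, df
  2-simplices (8): abe, abf, ace, acf, bde, bdf, cde, cdf

Hence C_0 ≅ Z^6, C_1 ≅ Z^12, C_2 ≅ Z^8.

∂_1: C_1 → C_0 maps an edge to its endpoints' difference, ∂[p,q] = q − p.
This gives a 6×12 integer matrix of rank 5; reducing to Smith normal form yields diagonal entries (1,1,1,1,1).

∂_2: C_2 → C_1 sends each 2-simplex [p,q,r] to [q,r] − [p,r] + [p,q]. For instance
  ∂abe = be − ae + ab,
  ∂abf = bf − af + ab.
The 12×8 boundary matrix has rank 7 and Smith normal form diag(1,1,1,1,1,1,1).

Computing H_k = (kernel of ∂_k) / (image of ∂_{k+1}):

  H_0: rank C_0 − rank ∂_1 = 6 − 5 = 1, and the invariant factors of ∂_1 are all 1, so H_0 ≅ Z.
  H_1: rank ker ∂_1 − rank ∂_2 = (12 − 5) − 7 = 0, and the invariant factors of ∂_2 are all 1, so H_1 ≅ 0.
  H_2: rank ker ∂_2 − rank ∂_3 = (8 − 7) − 0 = 1, and there is no ∂_3, so H_2 ≅ Z.

H_0 = Z,  H_1 = 0,  H_2 = Z.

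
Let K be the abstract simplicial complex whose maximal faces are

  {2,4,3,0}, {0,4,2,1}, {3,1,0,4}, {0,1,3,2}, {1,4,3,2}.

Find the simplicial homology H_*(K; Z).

H_0 ≅ Z,  H_1 = 0,  H_2 = 0,  H_3 ≅ Z.

We work with the vertex ordering 0 < 1 < 2 < 3 < 4. The simplices of K, each written with vertices in increasing order, are:

  0-simplices (5): [0], [1], [2], [3], [4]
  1-simplices (10): [0,1], [0,2], [0,3], [0,4], [1,2], [1,3], [1,4], [2,3], [2,4], [3,4]
  2-simplices (10): [0,1,2], [0,1,3], [0,1,4], [0,2,3], [0,2,4], [0,3,4], [1,2,3], [1,2,4], [1,3,4], [2,3,4]
  3-simplices (5): [0,1,2,3], [0,1,2,4], [0,1,3,4], [0,2,3,4], [1,2,3,4]

so the chain groups are C_0 ≅ Z^5, C_1 ≅ Z^10, C_2 ≅ Z^10, C_3 ≅ Z^5.

The boundary map ∂_1: C_1 → C_0 sends each edge [p,q] (with p < q) to q − p.
The 5×10 boundary matrix has rank 4 and Smith normal form diag(1,1,1,1).

The boundary map ∂_2: C_2 → C_1 sends each 2-simplex [p,q,r] to [q,r] − [p,r] + [p,q]. For instance
  ∂[0,1,4] = [1,4] − [0,4] + [0,1],
  ∂[2,3,4] = [3,4] − [2,4] + [2,3].
This gives a 10×10 integer matrix of rank 6; reducing to Smith normal form yields diagonal entries (1,1,1,1,1,1).

∂_3: C_3 → C_2 sends each 3-simplex σ to the alternating sum Σ_i (−1)^i (σ with its i-th vertex removed). For instance
  ∂[0,1,2,4] = [1,2,4] − [0,2,4] + [0,1,4] − [0,1,2],
  ∂[0,1,3,4] = [1,3,4] − [0,3,4] + [0,1,4] − [0,1,3].
The resulting 10×5 matrix has rank 4, and its Smith normal form has invariant factors (1,1,1,1).

Now H_k = ker ∂_k / im ∂_{k+1}, so:

  H_0: rank C_0 − rank ∂_1 = 5 − 4 = 1, and the invariant factors of ∂_1 are all 1, so H_0 = Z.
  H_1: rank ker ∂_1 − rank ∂_2 = (10 − 4) − 6 = 0, and the invariant factors of ∂_2 are all 1, so H_1 = 0.
  H_2: rank ker ∂_2 − rank ∂_3 = (10 − 6) − 4 = 0, and the invariant factors of ∂_3 are all 1, so H_2 = 0.
  H_3: rank ker ∂_3 − rank ∂_4 = (5 − 4) − 0 = 1, and there is no ∂_4, so H_3 = Z.

(K is a triangulation of the 3-sphere S^3.)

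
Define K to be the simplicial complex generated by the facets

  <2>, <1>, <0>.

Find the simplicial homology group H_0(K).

H_0 ≅ Z^3.

Order the vertices as 0 < 1 < 2. Listing each simplex with vertices in this order, K has dimension 0 with simplices:

  0-simplices (3): [0], [1], [2]

giving chain groups C_0 ≅ Z^3.

From H_k ≅ ker(∂_k) / im(∂_{k+1}) we obtain:

  H_0: rank C_0 − rank ∂_1 = 3 − 0 = 3, and there is no ∂_1, so H_0 ≅ Z^3.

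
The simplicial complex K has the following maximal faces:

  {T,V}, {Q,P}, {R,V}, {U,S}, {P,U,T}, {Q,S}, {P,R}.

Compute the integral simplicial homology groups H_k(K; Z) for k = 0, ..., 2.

H_0 = Z,  H_1 = Z^2,  H_2 = 0.

Take the total order P < Q < R < S < T < U < V on the vertex set. Then K (dimension 2) consists of the simplices:

  0-simplices (7): P, Q, R, S, T, U, V
  1-simplices (9): PQ, PR, PT, PU, QS, RV, SU, TU, TV
  2-simplices (1): PTU

Hence C_0 ≅ Z^7, C_1 ≅ Z^9, C_2 ≅ Z^1.

Boundary ∂_1: C_1 → C_0 maps an edge to its endpoints' difference, ∂[p,q] = q − p. For instance
  ∂RV = V − R.
The resulting 7×9 matrix has rank 6, and its Smith normal form has invariant factors (1,1,1,1,1,1).

The boundary map ∂_2: C_2 → C_1 maps a triangle to the signed sum of its edges. For instance
  ∂PTU = TU − PU + PT.
This gives a 9×1 integer matrix of rank 1; reducing to Smith normal form yields diagonal entries (1).

Reading off H_k = ker ∂_k / im ∂_{k+1}:

  H_0: rank C_0 − rank ∂_1 = 7 − 6 = 1, and the invariant factors of ∂_1 are all 1, so H_0 = Z.
  H_1: rank ker ∂_1 − rank ∂_2 = (9 − 6) − 1 = 2, and the invariant factors of ∂_2 are all 1, so H_1 = Z^2.
  H_2: rank ker ∂_2 − rank ∂_3 = (1 − 1) − 0 = 0, and there is no ∂_3, so H_2 = 0.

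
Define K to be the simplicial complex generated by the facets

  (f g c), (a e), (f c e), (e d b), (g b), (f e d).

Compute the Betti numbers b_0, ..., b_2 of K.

K has 7 vertices, 11 edges, 4 triangles.
rank ∂_0 = 0, rank ∂_1 = 6 ⇒ b_0 = 7 − 0 − 6 = 1; all invariant factors of ∂_1 are 1 so no torsion. So H_0 = Z.
rank ∂_1 = 6, rank ∂_2 = 4 ⇒ b_1 = 11 − 6 − 4 = 1; all invariant factors of ∂_2 are 1 so no torsion. So H_1 = Z.
rank ∂_2 = 4, rank ∂_3 = 0 ⇒ b_2 = 4 − 4 − 0 = 0. So H_2 = 0.

b_0 = 1, b_1 = 1, b_2 = 0.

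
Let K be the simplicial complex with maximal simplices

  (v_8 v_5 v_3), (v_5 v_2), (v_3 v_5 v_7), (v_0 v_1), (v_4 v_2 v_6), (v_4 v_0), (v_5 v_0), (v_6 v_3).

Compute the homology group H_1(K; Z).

H_1 = Z^2.

We work with the vertex ordering v_0 < v_1 < v_2 < v_3 < v_4 < v_5 < v_6 < v_7 < v_8. The simplices of K, each written with vertices in increasing order, are:

  0-simplices (9): [v_0], [v_1], [v_2], [v_3], [v_4], [v_5], [v_6], [v_7], [v_8]
  1-simplices (13): [v_0,v_1], [v_0,v_4], [v_0,v_5], [v_2,v_4], [v_2,v_5], [v_2,v_6], [v_3,v_5], [v_3,v_6], [v_3,v_7], [v_3,v_8], [v_4,v_6], [v_5,v_7], [v_5,v_8]
  2-simplices (3): [v_2,v_4,v_6], [v_3,v_5,v_7], [v_3,v_5,v_8]

Hence C_0 ≅ Z^9, C_1 ≅ Z^13, C_2 ≅ Z^3.

∂_1: C_1 → C_0 maps an edge to its endpoints' difference, ∂[p,q] = q − p.
As a 9×13 matrix over Z this has rank 8, with invariant factors (1,1,1,1,1,1,1,1).

The boundary map ∂_2: C_2 → C_1 acts by ∂[p,q,r] = [q,r] − [p,r] + [p,q]. For instance
  ∂[v_3,v_5,v_8] = [v_5,v_8] − [v_3,v_8] + [v_3,v_5],
  ∂[v_3,v_5,v_7] = [v_5,v_7] − [v_3,v_7] + [v_3,v_5].
As a 13×3 matrix over Z this has rank 3, with invariant factors (1,1,1).

Now H_k = ker ∂_k / im ∂_{k+1}, so:

  H_1: rank ker ∂_1 − rank ∂_2 = (13 − 8) − 3 = 2, and the invariant factors of ∂_2 are all 1, so H_1 = Z^2.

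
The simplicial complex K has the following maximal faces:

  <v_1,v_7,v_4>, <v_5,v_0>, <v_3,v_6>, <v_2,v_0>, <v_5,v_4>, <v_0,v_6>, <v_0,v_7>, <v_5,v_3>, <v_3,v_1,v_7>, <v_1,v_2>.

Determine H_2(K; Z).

H_2 ≅ 0.

Take the total order v_0 < v_1 < v_2 < v_3 < v_4 < v_5 < v_6 < v_7 on the vertex set. Then K (dimension 2) consists of the simplices:

  0-simplices (8): [v_0], [v_1], [v_2], [v_3], [v_4], [v_5], [v_6], [v_7]
  1-simplices (13): [v_0,v_2], [v_0,v_5], [v_0,v_6], [v_0,v_7], [v_1,v_2], [v_1,v_3], [v_1,v_4], [v_1,v_7], [v_3,v_5], [v_3,v_6], [v_3,v_7], [v_4,v_5], [v_4,v_7]
  2-simplices (2): [v_1,v_3,v_7], [v_1,v_4,v_7]

so the chain groups are C_0 ≅ Z^8, C_1 ≅ Z^13, C_2 ≅ Z^2.

∂_1: C_1 → C_0 is given by ∂[p,q] = [q] − [p].
The 8×13 boundary matrix has rank 7 and Smith normal form diag(1,1,1,1,1,1,1).

Boundary ∂_2: C_2 → C_1 acts by ∂[p,q,r] = [q,r] − [p,r] + [p,q]. For instance
  ∂[v_1,v_3,v_7] = [v_3,v_7] − [v_1,v_7] + [v_1,v_3],
  ∂[v_1,v_4,v_7] = [v_4,v_7] − [v_1,v_7] + [v_1,v_4].
This gives a 13×2 integer matrix of rank 2; reducing to Smith normal form yields diagonal entries (1,1).

Now H_k = ker ∂_k / im ∂_{k+1}, so:

  H_2: rank ker ∂_2 − rank ∂_3 = (2 − 2) − 0 = 0, and there is no ∂_3, so H_2 = 0.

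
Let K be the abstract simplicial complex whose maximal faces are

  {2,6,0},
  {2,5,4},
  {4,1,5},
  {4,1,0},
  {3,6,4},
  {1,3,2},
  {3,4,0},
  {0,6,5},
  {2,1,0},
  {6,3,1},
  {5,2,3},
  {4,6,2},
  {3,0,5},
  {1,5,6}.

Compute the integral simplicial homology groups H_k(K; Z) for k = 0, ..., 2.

H_0 ≅ Z,  H_1 ≅ Z^2,  H_2 ≅ Z.

We work with the vertex ordering 0 < 1 < 2 < 3 < 4 < 5 < 6. The simplices of K, each written with vertices in increasing order, are:

  0-simplices (7): [0], [1], [2], [3], [4], [5], [6]
  1-simplices (21): [0,1], [0,2], [0,3], [0,4], [0,5], [0,6], [1,2], [1,3], [1,4], [1,5], [1,6], [2,3], [2,4], [2,5], [2,6], [3,4], [3,5], [3,6], [4,5], [4,6], [5,6]
  2-simplices (14): [0,1,2], [0,1,4], [0,2,6], [0,3,4], [0,3,5], [0,5,6], [1,2,3], [1,3,6], [1,4,5], [1,5,6], [2,3,5], [2,4,5], [2,4,6], [3,4,6]

Hence C_0 ≅ Z^7, C_1 ≅ Z^21, C_2 ≅ Z^14.

The boundary map ∂_1: C_1 → C_0 maps an edge to its endpoints' difference, ∂[p,q] = q − p.
As a 7×21 matrix over Z this has rank 6, with invariant factors (1,1,1,1,1,1).

∂_2: C_2 → C_1 maps a triangle to the signed sum of its edges. For instance
  ∂[0,1,4] = [1,4] − [0,4] + [0,1],
  ∂[1,5,6] = [5,6] − [1,6] + [1,5].
As a 21×14 matrix over Z this has rank 13, with invariant factors (1,1,1,1,1,1,1,1,1,1,1,1,1).

From H_k ≅ ker(∂_k) / im(∂_{k+1}) we obtain:

  H_0: rank C_0 − rank ∂_1 = 7 − 6 = 1, and the invariant factors of ∂_1 are all 1, so H_0 ≅ Z.
  H_1: rank ker ∂_1 − rank ∂_2 = (21 − 6) − 13 = 2, and the invariant factors of ∂_2 are all 1, so H_1 ≅ Z^2.
  H_2: rank ker ∂_2 − rank ∂_3 = (14 − 13) − 0 = 1, and there is no ∂_3, so H_2 ≅ Z.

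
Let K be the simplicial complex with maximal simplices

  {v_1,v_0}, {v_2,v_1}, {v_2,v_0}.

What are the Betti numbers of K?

Order the vertices as v_0 < v_1 < v_2. Listing each simplex with vertices in this order, K has dimension 1 with simplices:

  0-simplices (3): [v_0], [v_1], [v_2]
  1-simplices (3): [v_0,v_1], [v_0,v_2], [v_1,v_2]

giving chain groups C_0 ≅ Z^3, C_1 ≅ Z^3.

∂_1: C_1 → C_0 is given by ∂[p,q] = [q] − [p]. For instance
  ∂[v_1,v_2] = [v_2] − [v_1].
As a 3×3 matrix over Z this has rank 2, with invariant factors (1,1).

Reading off H_k = ker ∂_k / im ∂_{k+1}:

  H_0: rank C_0 − rank ∂_1 = 3 − 2 = 1, and the invariant factors of ∂_1 are all 1, so H_0 = Z.
  H_1: rank ker ∂_1 − rank ∂_2 = (3 − 2) − 0 = 1, and there is no ∂_2, so H_1 = Z.

As a check, the Euler characteristic is 3 − 3 = 0, which agrees with 1 − 1 = 0.
(K is a triangulation of the circle S^1.)

Hence the Betti numbers are b_0 = 1, b_1 = 1.

b_0 = 1, b_1 = 1.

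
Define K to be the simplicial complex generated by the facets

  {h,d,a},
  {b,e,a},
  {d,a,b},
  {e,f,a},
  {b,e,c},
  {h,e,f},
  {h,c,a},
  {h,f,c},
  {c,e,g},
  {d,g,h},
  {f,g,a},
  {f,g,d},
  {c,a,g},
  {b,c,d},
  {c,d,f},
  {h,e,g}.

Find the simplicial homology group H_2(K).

H_2 = Z.

Order the vertices as a < b < c < d < e < f < g < h. Listing each simplex with vertices in this order, K has dimension 2 with simplices:

  0-simplices (8): a, b, c, d, e, f, g, h
  1-simplices (24): ab, ac, ad, ae, af, ag, ah, bc, bd, be, cd, ce, cf, cg, ch, df, dg, dh, ef, eg, eh, fg, fh, gh
  2-simplices (16): abd, abe, acg, ach, adh, aef, afg, bcd, bce, cdf, ceg, cfh, dfg, dgh, efh, egh

Hence C_0 ≅ Z^8, C_1 ≅ Z^24, C_2 ≅ Z^16.

The boundary map ∂_1: C_1 → C_0 is given by ∂[p,q] = [q] − [p]. For instance
  ∂eg = g − e.
As a 8×24 matrix over Z this has rank 7, with invariant factors (1,1,1,1,1,1,1).

∂_2: C_2 → C_1 acts by ∂[p,q,r] = [q,r] − [p,r] + [p,q]. For instance
  ∂dgh = gh − dh + dg,
  ∂adh = dh − ah + ad.
This gives a 24×16 integer matrix of rank 15; reducing to Smith normal form yields diagonal entries (1,1,1,1,1,1,1,1,1,1,1,1,1,1,1).

Reading off H_k = ker ∂_k / im ∂_{k+1}:

  H_2: rank ker ∂_2 − rank ∂_3 = (16 − 15) − 0 = 1, and there is no ∂_3, so H_2 ≅ Z.

(K is a triangulation of the torus T^2.)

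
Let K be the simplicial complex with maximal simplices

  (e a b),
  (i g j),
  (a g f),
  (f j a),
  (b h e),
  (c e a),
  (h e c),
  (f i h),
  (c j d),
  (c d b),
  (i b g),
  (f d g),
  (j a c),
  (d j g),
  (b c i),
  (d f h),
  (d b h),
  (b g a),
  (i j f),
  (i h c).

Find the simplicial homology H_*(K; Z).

H_0 ≅ Z,  H_1 ≅ Z ⊕ Z/2,  H_2 = 0.

K has 10 vertices, 30 edges, 20 triangles.
rank ∂_0 = 0, rank ∂_1 = 9 ⇒ b_0 = 10 − 0 − 9 = 1; all invariant factors of ∂_1 are 1 so no torsion. So H_0 = Z.
rank ∂_1 = 9, rank ∂_2 = 20 ⇒ b_1 = 30 − 9 − 20 = 1; ∂_2 has invariant factor(s) [2] giving torsion. So H_1 = Z ⊕ Z/2.
rank ∂_2 = 20, rank ∂_3 = 0 ⇒ b_2 = 20 − 20 − 0 = 0. So H_2 = 0.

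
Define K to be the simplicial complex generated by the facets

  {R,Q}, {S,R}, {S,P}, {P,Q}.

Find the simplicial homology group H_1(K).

Take the total order P < Q < R < S on the vertex set. Then K (dimension 1) consists of the simplices:

  0-simplices (4): P, Q, R, S
  1-simplices (4): PQ, PS, QR, RS

giving chain groups C_0 ≅ Z^4, C_1 ≅ Z^4.

∂_1: C_1 → C_0 maps an edge to its endpoints' difference, ∂[p,q] = q − p.
The 4×4 boundary matrix has rank 3 and Smith normal form diag(1,1,1).

Computing H_k = (kernel of ∂_k) / (image of ∂_{k+1}):

  H_1: rank ker ∂_1 − rank ∂_2 = (4 − 3) − 0 = 1, and there is no ∂_2, so H_1 = Z.

H_1 ≅ Z.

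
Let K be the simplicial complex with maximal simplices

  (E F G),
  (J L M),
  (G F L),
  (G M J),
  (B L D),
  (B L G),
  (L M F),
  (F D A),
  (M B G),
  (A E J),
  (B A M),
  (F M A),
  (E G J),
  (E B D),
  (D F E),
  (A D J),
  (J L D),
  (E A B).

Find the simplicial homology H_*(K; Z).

Order the vertices as A < B < D < E < F < G < J < L < M. Listing each simplex with vertices in this order, K has dimension 2 with simplices:

  0-simplices (9): A, B, D, E, F, G, J, L, M
  1-simplices (27): AB, AD, AE, AF, AJ, AM, BD, BE, BG, BL, BM, DE, DF, DJ, DL, EF, EG, EJ, FG, FL, FM, GJ, GL, GM, JL, JM, LM
  2-simplices (18): ABE, ABM, ADF, ADJ, AEJ, AFM, BDE, BDL, BGL, BGM, DEF, DJL, EFG, EGJ, FGL, FLM, GJM, JLM

so the chain groups are C_0 ≅ Z^9, C_1 ≅ Z^27, C_2 ≅ Z^18.

The boundary map ∂_1: C_1 → C_0 is given by ∂[p,q] = [q] − [p].
The 9×27 boundary matrix has rank 8 and Smith normal form diag(1,1,1,1,1,1,1,1).

Boundary ∂_2: C_2 → C_1 sends each 2-simplex [p,q,r] to [q,r] − [p,r] + [p,q]. For instance
  ∂GJM = JM − GM + GJ,
  ∂ABE = BE − AE + AB.
This gives a 27×18 integer matrix of rank 18; reducing to Smith normal form yields diagonal entries (1,1,1,1,1,1,1,1,1,1,1,1,1,1,1,1,1,2).

Reading off H_k = ker ∂_k / im ∂_{k+1}:

  H_0: rank C_0 − rank ∂_1 = 9 − 8 = 1, and the invariant factors of ∂_1 are all 1, so H_0 = Z.
  H_1: rank ker ∂_1 − rank ∂_2 = (27 − 8) − 18 = 1, and ∂_2 has invariant factor 2 > 1, so H_1 = Z ⊕ Z/2.
  H_2: rank ker ∂_2 − rank ∂_3 = (18 − 18) − 0 = 0, and there is no ∂_3, so H_2 = 0.

As a check, the Euler characteristic is 9 − 27 + 18 = 0, which agrees with 1 − 1 + 0 = 0.

H_0 = Z,  H_1 = Z ⊕ Z/2,  H_2 = 0.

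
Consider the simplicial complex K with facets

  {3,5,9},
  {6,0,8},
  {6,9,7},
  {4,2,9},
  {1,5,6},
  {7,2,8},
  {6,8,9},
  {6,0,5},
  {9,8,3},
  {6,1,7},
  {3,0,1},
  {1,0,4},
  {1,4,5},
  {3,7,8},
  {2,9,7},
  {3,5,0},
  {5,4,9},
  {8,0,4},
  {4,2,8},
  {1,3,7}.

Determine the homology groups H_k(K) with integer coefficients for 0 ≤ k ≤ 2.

H_0 ≅ Z,  H_1 ≅ Z ⊕ Z_2,  H_2 = 0.

Take the total order 0 < 1 < 2 < 3 < 4 < 5 < 6 < 7 < 8 < 9 on the vertex set. Then K (dimension 2) consists of the simplices:

  0-simplices (10): [0], [1], [2], [3], [4], [5], [6], [7], [8], [9]
  1-simplices (30): (30 of them)
  2-simplices (20): (20 of them)

so the chain groups are C_0 ≅ Z^10, C_1 ≅ Z^30, C_2 ≅ Z^20.

∂_1: C_1 → C_0 maps an edge to its endpoints' difference, ∂[p,q] = q − p.
The 10×30 boundary matrix has rank 9 and Smith normal form diag(1,1,1,1,1,1,1,1,1).

∂_2: C_2 → C_1 sends each 2-simplex [p,q,r] to [q,r] − [p,r] + [p,q]. For instance
  ∂[0,3,5] = [3,5] − [0,5] + [0,3],
  ∂[1,3,7] = [3,7] − [1,7] + [1,3].
As a 30×20 matrix over Z this has rank 20, with invariant factors (1,1,1,1,1,1,1,1,1,1,1,1,1,1,1,1,1,1,1,2).

Now H_k = ker ∂_k / im ∂_{k+1}, so:

  H_0: rank C_0 − rank ∂_1 = 10 − 9 = 1, and the invariant factors of ∂_1 are all 1, so H_0 = Z.
  H_1: rank ker ∂_1 − rank ∂_2 = (30 − 9) − 20 = 1, and ∂_2 has invariant factor 2 > 1, so H_1 = Z ⊕ Z_2.
  H_2: rank ker ∂_2 − rank ∂_3 = (20 − 20) − 0 = 0, and there is no ∂_3, so H_2 = 0.

As a check, the Euler characteristic is 10 − 30 + 20 = 0, which agrees with 1 − 1 + 0 = 0.
(K is a triangulation of the Klein bottle.)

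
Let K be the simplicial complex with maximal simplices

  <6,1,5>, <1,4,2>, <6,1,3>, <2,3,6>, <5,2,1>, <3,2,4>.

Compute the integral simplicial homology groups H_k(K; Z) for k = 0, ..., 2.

Take the total order 1 < 2 < 3 < 4 < 5 < 6 on the vertex set. Then K (dimension 2) consists of the simplices:

  0-simplices (6): [1], [2], [3], [4], [5], [6]
  1-simplices (12): [1,2], [1,3], [1,4], [1,5], [1,6], [2,3], [2,4], [2,5], [2,6], [3,4], [3,6], [5,6]
  2-simplices (6): [1,2,4], [1,2,5], [1,3,6], [1,5,6], [2,3,4], [2,3,6]

giving chain groups C_0 ≅ Z^6, C_1 ≅ Z^12, C_2 ≅ Z^6.

Boundary ∂_1: C_1 → C_0 sends each edge [p,q] (with p < q) to q − p.
This gives a 6×12 integer matrix of rank 5; reducing to Smith normal form yields diagonal entries (1,1,1,1,1).

Boundary ∂_2: C_2 → C_1 acts by ∂[p,q,r] = [q,r] − [p,r] + [p,q]. For instance
  ∂[1,2,5] = [2,5] − [1,5] + [1,2],
  ∂[1,5,6] = [5,6] − [1,6] + [1,5].
The resulting 12×6 matrix has rank 6, and its Smith normal form has invariant factors (1,1,1,1,1,1).

Computing H_k = (kernel of ∂_k) / (image of ∂_{k+1}):

  H_0: rank C_0 − rank ∂_1 = 6 − 5 = 1, and the invariant factors of ∂_1 are all 1, so H_0 ≅ Z.
  H_1: rank ker ∂_1 − rank ∂_2 = (12 − 5) − 6 = 1, and the invariant factors of ∂_2 are all 1, so H_1 ≅ Z.
  H_2: rank ker ∂_2 − rank ∂_3 = (6 − 6) − 0 = 0, and there is no ∂_3, so H_2 ≅ 0.

(K is a triangulation of the cylinder S^1 x I.)

H_0 = Z,  H_1 = Z,  H_2 = 0.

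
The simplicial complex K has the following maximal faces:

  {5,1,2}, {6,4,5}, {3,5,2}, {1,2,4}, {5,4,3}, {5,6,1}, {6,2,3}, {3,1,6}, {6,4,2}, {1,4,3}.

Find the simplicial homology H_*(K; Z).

H_0 = Z,  H_1 = Z/2,  H_2 = 0.

We work with the vertex ordering 1 < 2 < 3 < 4 < 5 < 6. The simplices of K, each written with vertices in increasing order, are:

  0-simplices (6): [1], [2], [3], [4], [5], [6]
  1-simplices (15): [1,2], [1,3], [1,4], [1,5], [1,6], [2,3], [2,4], [2,5], [2,6], [3,4], [3,5], [3,6], [4,5], [4,6], [5,6]
  2-simplices (10): [1,2,4], [1,2,5], [1,3,4], [1,3,6], [1,5,6], [2,3,5], [2,3,6], [2,4,6], [3,4,5], [4,5,6]

so the chain groups are C_0 ≅ Z^6, C_1 ≅ Z^15, C_2 ≅ Z^10.

The boundary map ∂_1: C_1 → C_0 maps an edge to its endpoints' difference, ∂[p,q] = q − p. For instance
  ∂[3,5] = [5] − [3].
As a 6×15 matrix over Z this has rank 5, with invariant factors (1,1,1,1,1).

Boundary ∂_2: C_2 → C_1 maps a triangle to the signed sum of its edges. For instance
  ∂[1,3,6] = [3,6] − [1,6] + [1,3],
  ∂[2,4,6] = [4,6] − [2,6] + [2,4].
This gives a 15×10 integer matrix of rank 10; reducing to Smith normal form yields diagonal entries (1,1,1,1,1,1,1,1,1,2).

From H_k ≅ ker(∂_k) / im(∂_{k+1}) we obtain:

  H_0: rank C_0 − rank ∂_1 = 6 − 5 = 1, and the invariant factors of ∂_1 are all 1, so H_0 ≅ Z.
  H_1: rank ker ∂_1 − rank ∂_2 = (15 − 5) − 10 = 0, and ∂_2 has invariant factor 2 > 1, so H_1 ≅ Z/2.
  H_2: rank ker ∂_2 − rank ∂_3 = (10 − 10) − 0 = 0, and there is no ∂_3, so H_2 ≅ 0.

(K is a triangulation of the real projective plane RP^2.)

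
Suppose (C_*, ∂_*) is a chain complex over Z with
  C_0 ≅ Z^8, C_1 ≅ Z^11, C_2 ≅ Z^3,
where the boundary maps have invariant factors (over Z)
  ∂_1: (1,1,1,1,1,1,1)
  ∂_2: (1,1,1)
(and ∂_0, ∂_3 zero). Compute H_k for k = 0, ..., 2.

H_0 = Z,  H_1 = Z,  H_2 = 0.

H_0: b_0 = 8 − 0 − 7 = 1; torsion from ∂_1 factors > 1: none. So H_0 = Z.
H_1: b_1 = 11 − 7 − 3 = 1; torsion from ∂_2 factors > 1: none. So H_1 = Z.
H_2: b_2 = 3 − 3 − 0 = 0; torsion from ∂_3 factors > 1: none. So H_2 = 0.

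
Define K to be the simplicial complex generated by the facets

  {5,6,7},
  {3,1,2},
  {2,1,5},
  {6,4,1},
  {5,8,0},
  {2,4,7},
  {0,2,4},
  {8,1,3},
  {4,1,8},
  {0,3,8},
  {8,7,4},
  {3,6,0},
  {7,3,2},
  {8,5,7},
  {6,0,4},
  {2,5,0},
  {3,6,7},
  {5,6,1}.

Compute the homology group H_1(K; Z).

H_1 = Z^2.

Fix the vertex order 0 < 1 < 2 < 3 < 4 < 5 < 6 < 7 < 8 and write every simplex with vertices in increasing order. Then dim K = 2 and the simplices of K are:

  0-simplices (9): [0], [1], [2], [3], [4], [5], [6], [7], [8]
  1-simplices (27): (27 of them)
  2-simplices (18): [0,2,4], [0,2,5], [0,3,6], [0,3,8], [0,4,6], [0,5,8], [1,2,3], [1,2,5], [1,3,8], [1,4,6], [1,4,8], [1,5,6], [2,3,7], [2,4,7], [3,6,7], [4,7,8], [5,6,7], [5,7,8]

giving chain groups C_0 ≅ Z^9, C_1 ≅ Z^27, C_2 ≅ Z^18.

∂_1: C_1 → C_0 sends each edge [p,q] (with p < q) to q − p. For instance
  ∂[1,2] = [2] − [1].
As a 9×27 matrix over Z this has rank 8, with invariant factors (1,1,1,1,1,1,1,1).

∂_2: C_2 → C_1 acts by ∂[p,q,r] = [q,r] − [p,r] + [p,q]. For instance
  ∂[0,4,6] = [4,6] − [0,6] + [0,4],
  ∂[1,2,3] = [2,3] − [1,3] + [1,2].
As a 27×18 matrix over Z this has rank 17, with invariant factors (1,1,1,1,1,1,1,1,1,1,1,1,1,1,1,1,1).

Reading off H_k = ker ∂_k / im ∂_{k+1}:

  H_1: rank ker ∂_1 − rank ∂_2 = (27 − 8) − 17 = 2, and the invariant factors of ∂_2 are all 1, so H_1 ≅ Z^2.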